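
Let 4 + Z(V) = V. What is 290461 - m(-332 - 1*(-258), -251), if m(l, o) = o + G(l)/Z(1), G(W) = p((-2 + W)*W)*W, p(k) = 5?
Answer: 871766/3 ≈ 2.9059e+5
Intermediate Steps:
Z(V) = -4 + V
G(W) = 5*W
m(l, o) = o - 5*l/3 (m(l, o) = o + (5*l)/(-4 + 1) = o + (5*l)/(-3) = o - 5*l/3)
290461 - m(-332 - 1*(-258), -251) = 290461 - (-251 - 5*(-332 - 1*(-258))/3) = 290461 - (-251 - 5*(-332 + 258)/3) = 290461 - (-251 - 5/3*(-74)) = 290461 - (-251 + 370/3) = 290461 - 1*(-383/3) = 290461 + 383/3 = 871766/3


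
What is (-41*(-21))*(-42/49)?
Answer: -738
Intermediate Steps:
(-41*(-21))*(-42/49) = 861*(-42*1/49) = 861*(-6/7) = -738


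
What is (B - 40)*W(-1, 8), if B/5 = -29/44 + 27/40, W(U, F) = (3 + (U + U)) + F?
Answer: -31617/88 ≈ -359.28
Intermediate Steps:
W(U, F) = 3 + F + 2*U (W(U, F) = (3 + 2*U) + F = 3 + F + 2*U)
B = 7/88 (B = 5*(-29/44 + 27/40) = 5*(7/440) = 7/88 ≈ 0.079545)
(B - 40)*W(-1, 8) = (7/88 - 40)*(3 + 8 + 2*(-1)) = -3513*(3 + 8 - 2)/88 = -3513/88*9 = -31617/88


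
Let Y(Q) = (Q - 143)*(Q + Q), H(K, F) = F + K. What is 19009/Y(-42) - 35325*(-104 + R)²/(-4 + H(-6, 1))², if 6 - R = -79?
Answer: -7339614473/46620 ≈ -1.5744e+5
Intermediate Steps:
R = 85 (R = 6 - 1*(-79) = 6 + 79 = 85)
Y(Q) = 2*Q*(-143 + Q) (Y(Q) = (-143 + Q)*(2*Q) = 2*Q*(-143 + Q))
19009/Y(-42) - 35325*(-104 + R)²/(-4 + H(-6, 1))² = 19009/((2*(-42)*(-143 - 42))) - 35325*(-104 + 85)²/(-4 + (1 - 6))² = 19009/((2*(-42)*(-185))) - 35325*361/(-4 - 5)² = 19009/15540 - 35325/((-9*(-1/19))²) = 19009*(1/15540) - 35325/((9/19)²) = 19009/15540 - 35325/81/361 = 19009/15540 - 35325*361/81 = 19009/15540 - 1416925/9 = -7339614473/46620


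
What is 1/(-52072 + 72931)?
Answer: 1/20859 ≈ 4.7941e-5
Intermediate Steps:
1/(-52072 + 72931) = 1/20859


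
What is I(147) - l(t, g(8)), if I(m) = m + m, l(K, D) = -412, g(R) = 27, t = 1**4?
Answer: 706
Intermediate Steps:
t = 1
I(m) = 2*m
I(147) - l(t, g(8)) = 2*147 - 1*(-412) = 294 + 412 = 706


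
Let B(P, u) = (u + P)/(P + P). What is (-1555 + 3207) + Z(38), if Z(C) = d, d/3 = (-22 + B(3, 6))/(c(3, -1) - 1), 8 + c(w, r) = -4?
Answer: 43075/26 ≈ 1656.7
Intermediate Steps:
c(w, r) = -12 (c(w, r) = -8 - 4 = -12)
B(P, u) = (P + u)/(2*P) (B(P, u) = (P + u)/((2*P)) = (P + u)*(1/(2*P)) = (P + u)/(2*P))
d = 123/26 (d = 3*((-22 + (½)*(3 + 6)/3)/(-12 - 1)) = 3*((-22 + (½)*(⅓)*9)/(-13)) = 3*((-22 + 3/2)*(-1/13)) = 3*(-41/2*(-1/13)) = 3*(41/26) = 123/26 ≈ 4.7308)
Z(C) = 123/26
(-1555 + 3207) + Z(38) = (-1555 + 3207) + 123/26 = 1652 + 123/26 = 43075/26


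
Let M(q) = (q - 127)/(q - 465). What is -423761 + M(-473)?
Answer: -198743609/469 ≈ -4.2376e+5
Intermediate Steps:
M(q) = (-127 + q)/(-465 + q)
-423761 + M(-473) = -423761 + (-127 - 473)/(-465 - 473) = -423761 - 600/(-938) = -423761 - 1/938*(-600) = -423761 + 300/469 = -198743609/469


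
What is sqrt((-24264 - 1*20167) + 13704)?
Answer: I*sqrt(30727) ≈ 175.29*I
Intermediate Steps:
sqrt((-24264 - 1*20167) + 13704) = sqrt((-24264 - 20167) + 13704) = sqrt(-44431 + 13704) = sqrt(-30727) = I*sqrt(30727)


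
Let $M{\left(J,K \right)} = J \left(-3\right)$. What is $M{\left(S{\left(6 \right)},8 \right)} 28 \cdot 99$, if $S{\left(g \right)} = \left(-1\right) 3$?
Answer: $24948$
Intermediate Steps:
$S{\left(g \right)} = -3$
$M{\left(J,K \right)} = - 3 J$
$M{\left(S{\left(6 \right)},8 \right)} 28 \cdot 99 = \left(-3\right) \left(-3\right) 28 \cdot 99 = 9 \cdot 28 \cdot 99 = 252 \cdot 99 = 24948$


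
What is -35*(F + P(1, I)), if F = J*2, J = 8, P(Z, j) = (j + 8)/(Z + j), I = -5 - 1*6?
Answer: -1141/2 ≈ -570.50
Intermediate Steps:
I = -11 (I = -5 - 6 = -11)
P(Z, j) = (8 + j)/(Z + j)
F = 16 (F = 8*2 = 16)
-35*(F + P(1, I)) = -35*(16 + (8 - 11)/(1 - 11)) = -35*(16 - 3/(-10)) = -35*(16 - 1/10*(-3)) = -35*(16 + 3/10) = -35*163/10 = -1141/2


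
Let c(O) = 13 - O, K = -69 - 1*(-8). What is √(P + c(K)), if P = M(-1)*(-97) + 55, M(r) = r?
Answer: √226 ≈ 15.033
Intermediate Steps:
K = -61 (K = -69 + 8 = -61)
P = 152 (P = -1*(-97) + 55 = 97 + 55 = 152)
√(P + c(K)) = √(152 + (13 - 1*(-61))) = √(152 + (13 + 61)) = √(152 + 74) = √226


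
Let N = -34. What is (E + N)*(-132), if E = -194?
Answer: 30096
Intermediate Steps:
(E + N)*(-132) = (-194 - 34)*(-132) = -228*(-132) = 30096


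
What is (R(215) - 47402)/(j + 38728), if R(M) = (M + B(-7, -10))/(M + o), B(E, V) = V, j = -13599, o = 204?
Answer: -19861233/10529051 ≈ -1.8863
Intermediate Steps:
R(M) = (-10 + M)/(204 + M) (R(M) = (M - 10)/(M + 204) = (-10 + M)/(204 + M))
(R(215) - 47402)/(j + 38728) = ((-10 + 215)/(204 + 215) - 47402)/(-13599 + 38728) = (205/419 - 47402)/25129 = ((1/419)*205 - 47402)*(1/25129) = (205/419 - 47402)*(1/25129) = -19861233/419*1/25129 = -19861233/10529051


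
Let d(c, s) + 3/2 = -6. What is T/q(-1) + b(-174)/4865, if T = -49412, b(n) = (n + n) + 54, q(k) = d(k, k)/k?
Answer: -13736662/2085 ≈ -6588.3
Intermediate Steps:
d(c, s) = -15/2 (d(c, s) = -3/2 - 6 = -15/2)
q(k) = -15/(2*k)
b(n) = 54 + 2*n (b(n) = 2*n + 54 = 54 + 2*n)
T/q(-1) + b(-174)/4865 = -49412/((-15/2/(-1))) + (54 + 2*(-174))/4865 = -49412/((-15/2*(-1))) + (54 - 348)*(1/4865) = -49412/15/2 - 294*1/4865 = -49412*2/15 - 42/695 = -98824/15 - 42/695 = -13736662/2085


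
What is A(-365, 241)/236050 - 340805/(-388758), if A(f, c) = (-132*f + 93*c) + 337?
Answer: 10802162519/9176632590 ≈ 1.1771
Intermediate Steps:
A(f, c) = 337 - 132*f + 93*c
A(-365, 241)/236050 - 340805/(-388758) = (337 - 132*(-365) + 93*241)/236050 - 340805/(-388758) = (337 + 48180 + 22413)*(1/236050) - 340805*(-1/388758) = 70930*(1/236050) + 340805/388758 = 7093/23605 + 340805/388758 = 10802162519/9176632590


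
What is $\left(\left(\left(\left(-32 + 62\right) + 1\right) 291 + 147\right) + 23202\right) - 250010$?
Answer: $-217640$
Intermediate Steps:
$\left(\left(\left(\left(-32 + 62\right) + 1\right) 291 + 147\right) + 23202\right) - 250010 = \left(\left(\left(30 + 1\right) 291 + 147\right) + 23202\right) - 250010 = \left(\left(31 \cdot 291 + 147\right) + 23202\right) - 250010 = \left(\left(9021 + 147\right) + 23202\right) - 250010 = \left(9168 + 23202\right) - 250010 = 32370 - 250010 = -217640$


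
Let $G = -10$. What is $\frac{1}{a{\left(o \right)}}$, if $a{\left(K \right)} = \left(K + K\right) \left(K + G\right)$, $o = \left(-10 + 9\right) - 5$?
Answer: $\frac{1}{192} \approx 0.0052083$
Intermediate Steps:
$o = -6$ ($o = -1 - 5 = -6$)
$a{\left(K \right)} = 2 K \left(-10 + K\right)$ ($a{\left(K \right)} = \left(K + K\right) \left(K - 10\right) = 2 K \left(-10 + K\right)$)
$\frac{1}{a{\left(o \right)}} = \frac{1}{2 \left(-6\right) \left(-10 - 6\right)} = \frac{1}{2 \left(-6\right) \left(-16\right)} = \frac{1}{192}$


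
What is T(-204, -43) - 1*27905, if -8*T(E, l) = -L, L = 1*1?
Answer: -223239/8 ≈ -27905.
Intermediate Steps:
L = 1
T(E, l) = ⅛ (T(E, l) = -(-1)/8 = -⅛*(-1) = ⅛)
T(-204, -43) - 1*27905 = ⅛ - 1*27905 = ⅛ - 27905 = -223239/8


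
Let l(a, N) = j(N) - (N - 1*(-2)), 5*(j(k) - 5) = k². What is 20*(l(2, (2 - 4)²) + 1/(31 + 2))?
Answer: 1472/33 ≈ 44.606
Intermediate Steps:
j(k) = 5 + k²/5
l(a, N) = 3 - N + N²/5 (l(a, N) = (5 + N²/5) - (N - 1*(-2)) = (5 + N²/5) - (N + 2) = (5 + N²/5) - (2 + N) = (5 + N²/5) + (-2 - N) = 3 - N + N²/5)
20*(l(2, (2 - 4)²) + 1/(31 + 2)) = 20*((3 - (2 - 4)² + ((2 - 4)²)²/5) + 1/(31 + 2)) = 20*((3 - 1*(-2)² + ((-2)²)²/5) + 1/33) = 20*((3 - 1*4 + (⅕)*4²) + 1/33) = 20*((3 - 4 + (⅕)*16) + 1/33) = 20*((3 - 4 + 16/5) + 1/33) = 20*(11/5 + 1/33) = 20*(368/165) = 1472/33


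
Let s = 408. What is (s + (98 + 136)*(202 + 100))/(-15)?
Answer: -23692/5 ≈ -4738.4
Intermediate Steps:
(s + (98 + 136)*(202 + 100))/(-15) = (408 + (98 + 136)*(202 + 100))/(-15) = (408 + 234*302)*(-1/15) = (408 + 70668)*(-1/15) = 71076*(-1/15) = -23692/5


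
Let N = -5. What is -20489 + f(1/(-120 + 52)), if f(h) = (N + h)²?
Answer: -94624855/4624 ≈ -20464.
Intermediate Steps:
f(h) = (-5 + h)²
-20489 + f(1/(-120 + 52)) = -20489 + (-5 + 1/(-120 + 52))² = -20489 + (-5 + 1/(-68))² = -20489 + (-5 - 1/68)² = -20489 + (-341/68)² = -20489 + 116281/4624 = -94624855/4624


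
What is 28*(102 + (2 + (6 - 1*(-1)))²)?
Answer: 5124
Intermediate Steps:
28*(102 + (2 + (6 - 1*(-1)))²) = 28*(102 + (2 + (6 + 1))²) = 28*(102 + (2 + 7)²) = 28*(102 + 9²) = 28*(102 + 81) = 28*183 = 5124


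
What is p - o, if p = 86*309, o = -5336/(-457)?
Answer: 12138982/457 ≈ 26562.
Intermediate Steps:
o = 5336/457 (o = -5336*(-1/457) = 5336/457 ≈ 11.676)
p = 26574
p - o = 26574 - 1*5336/457 = 26574 - 5336/457 = 12138982/457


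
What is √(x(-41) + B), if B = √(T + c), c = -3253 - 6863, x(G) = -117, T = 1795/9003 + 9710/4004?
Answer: √(-38009180697700212 + 18024006*I*√3285479646436233246)/18024006 ≈ 4.3174 + 11.646*I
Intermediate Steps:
T = 47303155/18024006 (T = 1795*(1/9003) + 9710*(1/4004) = 1795/9003 + 4855/2002 = 47303155/18024006 ≈ 2.6245)
c = -10116
B = I*√3285479646436233246/18024006 (B = √(47303155/18024006 - 10116) = √(-182283541541/18024006) = I*√3285479646436233246/18024006 ≈ 100.57*I)
√(x(-41) + B) = √(-117 + I*√3285479646436233246/18024006)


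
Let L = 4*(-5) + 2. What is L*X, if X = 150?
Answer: -2700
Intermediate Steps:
L = -18 (L = -20 + 2 = -18)
L*X = -18*150 = -2700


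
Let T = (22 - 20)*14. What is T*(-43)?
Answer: -1204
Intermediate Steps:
T = 28 (T = 2*14 = 28)
T*(-43) = 28*(-43) = -1204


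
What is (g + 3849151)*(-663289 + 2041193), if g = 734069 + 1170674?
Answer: 7928313558176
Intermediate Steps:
g = 1904743
(g + 3849151)*(-663289 + 2041193) = (1904743 + 3849151)*(-663289 + 2041193) = 5753894*1377904 = 7928313558176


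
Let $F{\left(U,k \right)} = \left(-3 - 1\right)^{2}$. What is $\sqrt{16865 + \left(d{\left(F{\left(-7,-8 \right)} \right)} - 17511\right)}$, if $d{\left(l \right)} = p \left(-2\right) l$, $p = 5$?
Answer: $i \sqrt{806} \approx 28.39 i$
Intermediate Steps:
$F{\left(U,k \right)} = 16$ ($F{\left(U,k \right)} = \left(-4\right)^{2} = 16$)
$d{\left(l \right)} = - 10 l$ ($d{\left(l \right)} = 5 \left(-2\right) l = - 10 l$)
$\sqrt{16865 + \left(d{\left(F{\left(-7,-8 \right)} \right)} - 17511\right)} = \sqrt{16865 - 17671} = \sqrt{-806} = i \sqrt{806}$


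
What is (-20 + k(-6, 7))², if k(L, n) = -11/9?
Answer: 36481/81 ≈ 450.38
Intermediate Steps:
k(L, n) = -11/9 (k(L, n) = -11*⅑ = -11/9)
(-20 + k(-6, 7))² = (-20 - 11/9)² = (-191/9)² = 36481/81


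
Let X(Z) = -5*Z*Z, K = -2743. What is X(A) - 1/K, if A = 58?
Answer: -46137259/2743 ≈ -16820.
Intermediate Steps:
X(Z) = -5*Z²
X(A) - 1/K = -5*58² - 1/(-2743) = -5*3364 - 1*(-1/2743) = -16820 + 1/2743 = -46137259/2743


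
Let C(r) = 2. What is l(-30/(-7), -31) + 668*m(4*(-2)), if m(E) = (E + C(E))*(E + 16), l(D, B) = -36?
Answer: -32100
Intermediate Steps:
m(E) = (2 + E)*(16 + E) (m(E) = (E + 2)*(E + 16) = (2 + E)*(16 + E))
l(-30/(-7), -31) + 668*m(4*(-2)) = -36 + 668*(32 + (4*(-2))**2 + 18*(4*(-2))) = -36 + 668*(32 + (-8)**2 + 18*(-8)) = -36 + 668*(32 + 64 - 144) = -36 + 668*(-48) = -36 - 32064 = -32100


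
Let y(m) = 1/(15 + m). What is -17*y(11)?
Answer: -17/26 ≈ -0.65385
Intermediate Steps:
-17*y(11) = -17/(15 + 11) = -17/26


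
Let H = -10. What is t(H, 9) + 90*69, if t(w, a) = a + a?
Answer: 6228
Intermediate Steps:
t(w, a) = 2*a
t(H, 9) + 90*69 = 2*9 + 90*69 = 18 + 6210 = 6228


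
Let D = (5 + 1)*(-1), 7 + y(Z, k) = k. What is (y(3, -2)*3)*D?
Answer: 162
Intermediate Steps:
y(Z, k) = -7 + k
D = -6 (D = 6*(-1) = -6)
(y(3, -2)*3)*D = ((-7 - 2)*3)*(-6) = -9*3*(-6) = -27*(-6) = 162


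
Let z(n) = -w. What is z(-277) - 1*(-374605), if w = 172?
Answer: 374433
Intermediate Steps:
z(n) = -172 (z(n) = -1*172 = -172)
z(-277) - 1*(-374605) = -172 - 1*(-374605) = -172 + 374605 = 374433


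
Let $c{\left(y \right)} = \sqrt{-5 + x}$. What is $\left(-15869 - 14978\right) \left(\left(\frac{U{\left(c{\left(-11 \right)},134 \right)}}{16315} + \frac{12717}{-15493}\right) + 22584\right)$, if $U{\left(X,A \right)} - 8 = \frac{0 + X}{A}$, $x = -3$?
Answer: $- \frac{176084294722922543}{252768295} - \frac{30847 i \sqrt{2}}{1093105} \approx -6.9662 \cdot 10^{8} - 0.039909 i$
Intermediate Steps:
$c{\left(y \right)} = 2 i \sqrt{2}$ ($c{\left(y \right)} = \sqrt{-5 - 3} = \sqrt{-8} = 2 i \sqrt{2}$)
$U{\left(X,A \right)} = 8 + \frac{X}{A}$ ($U{\left(X,A \right)} = 8 + \frac{0 + X}{A} = 8 + \frac{X}{A}$)
$\left(-15869 - 14978\right) \left(\left(\frac{U{\left(c{\left(-11 \right)},134 \right)}}{16315} + \frac{12717}{-15493}\right) + 22584\right) = \left(-15869 - 14978\right) \left(\left(\frac{8 + \frac{2 i \sqrt{2}}{134}}{16315} + \frac{12717}{-15493}\right) + 22584\right) = - 30847 \left(\left(\left(8 + 2 i \sqrt{2} \cdot \frac{1}{134}\right) \frac{1}{16315} + 12717 \left(- \frac{1}{15493}\right)\right) + 22584\right) = - 30847 \left(\left(\left(8 + \frac{i \sqrt{2}}{67}\right) \frac{1}{16315} - \frac{12717}{15493}\right) + 22584\right) = - 30847 \left(\left(\left(\frac{8}{16315} + \frac{i \sqrt{2}}{1093105}\right) - \frac{12717}{15493}\right) + 22584\right) = - 30847 \left(\left(- \frac{207353911}{252768295} + \frac{i \sqrt{2}}{1093105}\right) + 22584\right) = - 30847 \left(\frac{5708311820369}{252768295} + \frac{i \sqrt{2}}{1093105}\right) = - \frac{176084294722922543}{252768295} - \frac{30847 i \sqrt{2}}{1093105}$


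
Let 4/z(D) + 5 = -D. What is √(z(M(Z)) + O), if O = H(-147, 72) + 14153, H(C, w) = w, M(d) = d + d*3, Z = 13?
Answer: 11*√381957/57 ≈ 119.27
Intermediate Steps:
M(d) = 4*d (M(d) = d + 3*d = 4*d)
z(D) = 4/(-5 - D)
O = 14225 (O = 72 + 14153 = 14225)
√(z(M(Z)) + O) = √(-4/(5 + 4*13) + 14225) = √(-4/(5 + 52) + 14225) = √(-4/57 + 14225) = √(810821/57) = 11*√381957/57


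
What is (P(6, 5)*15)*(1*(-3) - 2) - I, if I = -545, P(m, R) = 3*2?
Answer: 95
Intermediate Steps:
P(m, R) = 6
(P(6, 5)*15)*(1*(-3) - 2) - I = (6*15)*(1*(-3) - 2) - 1*(-545) = 90*(-3 - 2) + 545 = 90*(-5) + 545 = -450 + 545 = 95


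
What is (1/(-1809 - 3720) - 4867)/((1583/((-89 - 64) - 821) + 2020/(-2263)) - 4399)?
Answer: 59313214738328/53640469553463 ≈ 1.1058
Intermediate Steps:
(1/(-1809 - 3720) - 4867)/((1583/((-89 - 64) - 821) + 2020/(-2263)) - 4399) = (1/(-5529) - 4867)/((1583/(-153 - 821) + 2020*(-1/2263)) - 4399) = (-1/5529 - 4867)/((1583/(-974) - 2020/2263) - 4399) = -26909644/(5529*((1583*(-1/974) - 2020/2263) - 4399)) = -26909644/(5529*((-1583/974 - 2020/2263) - 4399)) = -26909644/(5529*(-5549809/2204162 - 4399)) = -26909644/(5529*(-9701658447/2204162)) = -26909644/5529*(-2204162/9701658447) = 59313214738328/53640469553463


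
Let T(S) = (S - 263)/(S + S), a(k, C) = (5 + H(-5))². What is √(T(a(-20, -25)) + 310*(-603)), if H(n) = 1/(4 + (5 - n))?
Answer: I*√3769349534/142 ≈ 432.36*I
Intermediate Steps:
H(n) = 1/(9 - n)
a(k, C) = 5041/196 (a(k, C) = (5 - 1/(-9 - 5))² = (5 - 1/(-14))² = (5 - 1*(-1/14))² = (5 + 1/14)² = (71/14)² = 5041/196)
T(S) = (-263 + S)/(2*S) (T(S) = (-263 + S)/((2*S)) = (-263 + S)*(1/(2*S)) = (-263 + S)/(2*S))
√(T(a(-20, -25)) + 310*(-603)) = √((-263 + 5041/196)/(2*(5041/196)) + 310*(-603)) = √((½)*(196/5041)*(-46507/196) - 186930) = √(-46507/10082 - 186930) = √(-1884674767/10082) = I*√3769349534/142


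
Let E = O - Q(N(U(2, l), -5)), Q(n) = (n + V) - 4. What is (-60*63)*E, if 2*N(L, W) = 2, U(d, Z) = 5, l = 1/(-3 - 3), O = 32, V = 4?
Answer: -117180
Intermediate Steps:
l = -1/6 (l = 1/(-6) = -1/6 ≈ -0.16667)
N(L, W) = 1 (N(L, W) = (1/2)*2 = 1)
Q(n) = n (Q(n) = (n + 4) - 4 = (4 + n) - 4 = n)
E = 31 (E = 32 - 1*1 = 32 - 1 = 31)
(-60*63)*E = -60*63*31 = -3780*31 = -117180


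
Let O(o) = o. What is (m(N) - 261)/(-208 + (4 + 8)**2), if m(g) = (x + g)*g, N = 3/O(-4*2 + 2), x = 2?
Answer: 1047/256 ≈ 4.0898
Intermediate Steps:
N = -1/2 (N = 3/(-4*2 + 2) = 3/(-8 + 2) = 3/(-6) = 3*(-1/6) = -1/2 ≈ -0.50000)
m(g) = g*(2 + g) (m(g) = (2 + g)*g = g*(2 + g))
(m(N) - 261)/(-208 + (4 + 8)**2) = (-(2 - 1/2)/2 - 261)/(-208 + (4 + 8)**2) = (-1/2*3/2 - 261)/(-208 + 12**2) = (-3/4 - 261)/(-208 + 144) = -1047/4/(-64) = -1047/4*(-1/64) = 1047/256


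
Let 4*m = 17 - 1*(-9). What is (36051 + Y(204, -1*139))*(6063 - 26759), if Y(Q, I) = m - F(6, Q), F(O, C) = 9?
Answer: -746059756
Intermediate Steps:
m = 13/2 (m = (17 - 1*(-9))/4 = (17 + 9)/4 = (1/4)*26 = 13/2 ≈ 6.5000)
Y(Q, I) = -5/2 (Y(Q, I) = 13/2 - 1*9 = 13/2 - 9 = -5/2)
(36051 + Y(204, -1*139))*(6063 - 26759) = (36051 - 5/2)*(6063 - 26759) = (72097/2)*(-20696) = -746059756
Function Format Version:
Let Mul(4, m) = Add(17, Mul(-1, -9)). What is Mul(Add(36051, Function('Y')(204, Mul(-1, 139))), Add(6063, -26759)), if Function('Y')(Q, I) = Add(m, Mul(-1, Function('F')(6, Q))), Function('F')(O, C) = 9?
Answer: -746059756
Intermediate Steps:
m = Rational(13, 2) (m = Mul(Rational(1, 4), Add(17, Mul(-1, -9))) = Mul(Rational(1, 4), Add(17, 9)) = Mul(Rational(1, 4), 26) = Rational(13, 2) ≈ 6.5000)
Function('Y')(Q, I) = Rational(-5, 2) (Function('Y')(Q, I) = Add(Rational(13, 2), Mul(-1, 9)) = Add(Rational(13, 2), -9) = Rational(-5, 2))
Mul(Add(36051, Function('Y')(204, Mul(-1, 139))), Add(6063, -26759)) = Mul(Add(36051, Rational(-5, 2)), Add(6063, -26759)) = Mul(Rational(72097, 2), -20696) = -746059756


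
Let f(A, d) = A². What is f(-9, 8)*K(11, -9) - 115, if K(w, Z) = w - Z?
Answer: 1505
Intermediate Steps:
f(-9, 8)*K(11, -9) - 115 = (-9)²*(11 - 1*(-9)) - 115 = 81*(11 + 9) - 115 = 81*20 - 115 = 1620 - 115 = 1505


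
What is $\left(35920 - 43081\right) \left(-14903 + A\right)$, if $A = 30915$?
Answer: $-114661932$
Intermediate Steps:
$\left(35920 - 43081\right) \left(-14903 + A\right) = \left(35920 - 43081\right) \left(-14903 + 30915\right) = \left(-7161\right) 16012 = -114661932$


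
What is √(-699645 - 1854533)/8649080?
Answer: I*√2554178/8649080 ≈ 0.00018478*I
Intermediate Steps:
√(-699645 - 1854533)/8649080 = √(-2554178)*(1/8649080) = (I*√2554178)*(1/8649080) = I*√2554178/8649080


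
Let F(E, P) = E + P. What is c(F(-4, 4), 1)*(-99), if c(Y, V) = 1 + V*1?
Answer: -198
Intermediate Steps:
c(Y, V) = 1 + V
c(F(-4, 4), 1)*(-99) = (1 + 1)*(-99) = 2*(-99) = -198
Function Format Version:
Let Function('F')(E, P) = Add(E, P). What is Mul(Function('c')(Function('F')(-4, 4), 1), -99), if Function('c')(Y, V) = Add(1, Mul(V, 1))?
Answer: -198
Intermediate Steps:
Function('c')(Y, V) = Add(1, V)
Mul(Function('c')(Function('F')(-4, 4), 1), -99) = Mul(Add(1, 1), -99) = Mul(2, -99) = -198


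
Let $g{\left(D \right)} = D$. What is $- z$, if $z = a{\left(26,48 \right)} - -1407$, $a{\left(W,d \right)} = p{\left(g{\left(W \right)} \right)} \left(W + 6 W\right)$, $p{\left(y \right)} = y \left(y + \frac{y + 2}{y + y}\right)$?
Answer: $-126987$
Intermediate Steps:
$p{\left(y \right)} = y \left(y + \frac{2 + y}{2 y}\right)$
$a{\left(W,d \right)} = 7 W \left(1 + W^{2} + \frac{W}{2}\right)$ ($a{\left(W,d \right)} = \left(1 + W^{2} + \frac{W}{2}\right) \left(W + 6 W\right) = \left(1 + W^{2} + \frac{W}{2}\right) 7 W = 7 W \left(1 + W^{2} + \frac{W}{2}\right)$)
$z = 126987$ ($z = \frac{7}{2} \cdot 26 \left(2 + 26 + 2 \cdot 26^{2}\right) - -1407 = \frac{7}{2} \cdot 26 \left(2 + 26 + 2 \cdot 676\right) + 1407 = \frac{7}{2} \cdot 26 \left(2 + 26 + 1352\right) + 1407 = \frac{7}{2} \cdot 26 \cdot 1380 + 1407 = 125580 + 1407 = 126987$)
$- z = \left(-1\right) 126987 = -126987$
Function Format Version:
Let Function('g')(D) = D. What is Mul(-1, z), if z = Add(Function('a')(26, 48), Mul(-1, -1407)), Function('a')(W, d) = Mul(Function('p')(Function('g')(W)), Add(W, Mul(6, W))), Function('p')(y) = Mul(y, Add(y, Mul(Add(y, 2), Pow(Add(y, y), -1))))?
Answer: -126987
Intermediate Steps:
Function('p')(y) = Mul(y, Add(y, Mul(Rational(1, 2), Pow(y, -1), Add(2, y)))) (Function('p')(y) = Mul(y, Add(y, Mul(Add(2, y), Pow(Mul(2, y), -1)))) = Mul(y, Add(y, Mul(Add(2, y), Mul(Rational(1, 2), Pow(y, -1))))) = Mul(y, Add(y, Mul(Rational(1, 2), Pow(y, -1), Add(2, y)))))
Function('a')(W, d) = Mul(7, W, Add(1, Pow(W, 2), Mul(Rational(1, 2), W))) (Function('a')(W, d) = Mul(Add(1, Pow(W, 2), Mul(Rational(1, 2), W)), Add(W, Mul(6, W))) = Mul(Add(1, Pow(W, 2), Mul(Rational(1, 2), W)), Mul(7, W)) = Mul(7, W, Add(1, Pow(W, 2), Mul(Rational(1, 2), W))))
z = 126987 (z = Add(Mul(Rational(7, 2), 26, Add(2, 26, Mul(2, Pow(26, 2)))), Mul(-1, -1407)) = Add(Mul(Rational(7, 2), 26, Add(2, 26, Mul(2, 676))), 1407) = Add(Mul(Rational(7, 2), 26, Add(2, 26, 1352)), 1407) = Add(Mul(Rational(7, 2), 26, 1380), 1407) = Add(125580, 1407) = 126987)
Mul(-1, z) = Mul(-1, 126987) = -126987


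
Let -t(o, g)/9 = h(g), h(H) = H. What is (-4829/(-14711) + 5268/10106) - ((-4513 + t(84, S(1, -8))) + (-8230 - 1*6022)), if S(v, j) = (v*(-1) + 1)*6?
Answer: 1394953476206/74334683 ≈ 18766.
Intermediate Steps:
S(v, j) = 6 - 6*v (S(v, j) = (-v + 1)*6 = (1 - v)*6 = 6 - 6*v)
t(o, g) = -9*g
(-4829/(-14711) + 5268/10106) - ((-4513 + t(84, S(1, -8))) + (-8230 - 1*6022)) = (-4829/(-14711) + 5268/10106) - ((-4513 - 9*(6 - 6*1)) + (-8230 - 1*6022)) = (-4829*(-1/14711) + 5268*(1/10106)) - ((-4513 - 9*(6 - 6)) + (-8230 - 6022)) = (4829/14711 + 2634/5053) - ((-4513 - 9*0) - 14252) = 63149711/74334683 - ((-4513 + 0) - 14252) = 63149711/74334683 - (-4513 - 14252) = 63149711/74334683 - 1*(-18765) = 63149711/74334683 + 18765 = 1394953476206/74334683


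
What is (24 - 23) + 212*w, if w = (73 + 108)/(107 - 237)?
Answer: -19121/65 ≈ -294.17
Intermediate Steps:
w = -181/130 (w = 181/(-130) = 181*(-1/130) = -181/130 ≈ -1.3923)
(24 - 23) + 212*w = (24 - 23) + 212*(-181/130) = 1 - 19186/65 = -19121/65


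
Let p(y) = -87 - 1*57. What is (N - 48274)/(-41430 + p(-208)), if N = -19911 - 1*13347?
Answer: 40766/20787 ≈ 1.9611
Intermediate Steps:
N = -33258 (N = -19911 - 13347 = -33258)
p(y) = -144 (p(y) = -87 - 57 = -144)
(N - 48274)/(-41430 + p(-208)) = (-33258 - 48274)/(-41430 - 144) = -81532/(-41574) = -81532*(-1/41574) = 40766/20787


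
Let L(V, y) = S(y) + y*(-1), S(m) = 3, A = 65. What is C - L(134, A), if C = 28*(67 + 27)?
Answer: 2694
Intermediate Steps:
L(V, y) = 3 - y (L(V, y) = 3 + y*(-1) = 3 - y)
C = 2632 (C = 28*94 = 2632)
C - L(134, A) = 2632 - (3 - 1*65) = 2632 - (3 - 65) = 2632 - 1*(-62) = 2632 + 62 = 2694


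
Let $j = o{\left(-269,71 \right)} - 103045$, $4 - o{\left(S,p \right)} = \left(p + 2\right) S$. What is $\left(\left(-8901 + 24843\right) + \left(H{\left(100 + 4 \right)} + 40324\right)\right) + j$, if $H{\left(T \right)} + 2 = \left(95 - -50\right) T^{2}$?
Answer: $1541180$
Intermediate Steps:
$H{\left(T \right)} = -2 + 145 T^{2}$ ($H{\left(T \right)} = -2 + \left(95 - -50\right) T^{2} = -2 + \left(95 + 50\right) T^{2} = -2 + 145 T^{2}$)
$o{\left(S,p \right)} = 4 - S \left(2 + p\right)$ ($o{\left(S,p \right)} = 4 - \left(p + 2\right) S = 4 - \left(2 + p\right) S = 4 - S \left(2 + p\right)$)
$j = -83404$ ($j = \left(4 - -538 - \left(-269\right) 71\right) - 103045 = \left(4 + 538 + 19099\right) - 103045 = 19641 - 103045 = -83404$)
$\left(\left(-8901 + 24843\right) + \left(H{\left(100 + 4 \right)} + 40324\right)\right) + j = \left(\left(-8901 + 24843\right) - \left(-40322 - 145 \left(100 + 4\right)^{2}\right)\right) - 83404 = \left(15942 + \left(\left(-2 + 145 \cdot 104^{2}\right) + 40324\right)\right) - 83404 = \left(15942 + \left(\left(-2 + 145 \cdot 10816\right) + 40324\right)\right) - 83404 = \left(15942 + \left(\left(-2 + 1568320\right) + 40324\right)\right) - 83404 = \left(15942 + \left(1568318 + 40324\right)\right) - 83404 = \left(15942 + 1608642\right) - 83404 = 1624584 - 83404 = 1541180$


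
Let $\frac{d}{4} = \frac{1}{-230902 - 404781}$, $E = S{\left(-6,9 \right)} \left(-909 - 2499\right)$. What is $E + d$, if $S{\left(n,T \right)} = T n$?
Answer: $\frac{116986013852}{635683} \approx 1.8403 \cdot 10^{5}$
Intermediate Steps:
$E = 184032$ ($E = 9 \left(-6\right) \left(-909 - 2499\right) = - 54 \left(-909 - 2499\right) = \left(-54\right) \left(-3408\right) = 184032$)
$d = - \frac{4}{635683}$ ($d = \frac{4}{-230902 - 404781} = \frac{4}{-635683} = 4 \left(- \frac{1}{635683}\right) = - \frac{4}{635683} \approx -6.2924 \cdot 10^{-6}$)
$E + d = 184032 - \frac{4}{635683} = \frac{116986013852}{635683}$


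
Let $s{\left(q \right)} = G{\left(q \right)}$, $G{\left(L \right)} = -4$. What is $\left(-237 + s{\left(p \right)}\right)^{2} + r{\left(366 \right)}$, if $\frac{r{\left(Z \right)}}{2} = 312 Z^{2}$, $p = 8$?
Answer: $83646625$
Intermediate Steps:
$s{\left(q \right)} = -4$
$r{\left(Z \right)} = 624 Z^{2}$ ($r{\left(Z \right)} = 2 \cdot 312 Z^{2} = 624 Z^{2}$)
$\left(-237 + s{\left(p \right)}\right)^{2} + r{\left(366 \right)} = \left(-237 - 4\right)^{2} + 624 \cdot 366^{2} = \left(-241\right)^{2} + 624 \cdot 133956 = 58081 + 83588544 = 83646625$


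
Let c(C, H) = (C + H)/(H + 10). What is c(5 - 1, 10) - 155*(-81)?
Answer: 125557/10 ≈ 12556.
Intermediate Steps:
c(C, H) = (C + H)/(10 + H)
c(5 - 1, 10) - 155*(-81) = ((5 - 1) + 10)/(10 + 10) - 155*(-81) = (4 + 10)/20 + 12555 = (1/20)*14 + 12555 = 7/10 + 12555 = 125557/10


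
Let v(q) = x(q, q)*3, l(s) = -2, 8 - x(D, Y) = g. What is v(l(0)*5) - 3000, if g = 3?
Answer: -2985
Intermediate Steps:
x(D, Y) = 5 (x(D, Y) = 8 - 1*3 = 8 - 3 = 5)
v(q) = 15 (v(q) = 5*3 = 15)
v(l(0)*5) - 3000 = 15 - 3000 = -2985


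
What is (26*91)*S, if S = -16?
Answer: -37856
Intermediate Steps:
(26*91)*S = (26*91)*(-16) = 2366*(-16) = -37856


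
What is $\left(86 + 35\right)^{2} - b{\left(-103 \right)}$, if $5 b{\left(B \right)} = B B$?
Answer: $\frac{62596}{5} \approx 12519.0$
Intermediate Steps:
$b{\left(B \right)} = \frac{B^{2}}{5}$ ($b{\left(B \right)} = \frac{B B}{5} = \frac{B^{2}}{5}$)
$\left(86 + 35\right)^{2} - b{\left(-103 \right)} = \left(86 + 35\right)^{2} - \frac{\left(-103\right)^{2}}{5} = 121^{2} - \frac{1}{5} \cdot 10609 = 14641 - \frac{10609}{5} = \frac{62596}{5}$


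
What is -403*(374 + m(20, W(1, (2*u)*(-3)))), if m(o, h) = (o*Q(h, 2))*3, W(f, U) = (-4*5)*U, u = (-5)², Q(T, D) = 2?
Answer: -199082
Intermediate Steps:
u = 25
W(f, U) = -20*U
m(o, h) = 6*o (m(o, h) = (o*2)*3 = (2*o)*3 = 6*o)
-403*(374 + m(20, W(1, (2*u)*(-3)))) = -403*(374 + 6*20) = -403*(374 + 120) = -403*494 = -199082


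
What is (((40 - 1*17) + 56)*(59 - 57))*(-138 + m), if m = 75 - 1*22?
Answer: -13430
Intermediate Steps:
m = 53 (m = 75 - 22 = 53)
(((40 - 1*17) + 56)*(59 - 57))*(-138 + m) = (((40 - 1*17) + 56)*(59 - 57))*(-138 + 53) = (((40 - 17) + 56)*2)*(-85) = ((23 + 56)*2)*(-85) = (79*2)*(-85) = 158*(-85) = -13430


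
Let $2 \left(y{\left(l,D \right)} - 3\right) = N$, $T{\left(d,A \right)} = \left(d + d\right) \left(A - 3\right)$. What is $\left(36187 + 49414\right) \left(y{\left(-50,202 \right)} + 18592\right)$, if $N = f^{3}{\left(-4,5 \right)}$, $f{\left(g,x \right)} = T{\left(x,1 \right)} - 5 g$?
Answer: $1591750595$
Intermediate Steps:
$T{\left(d,A \right)} = 2 d \left(-3 + A\right)$
$f{\left(g,x \right)} = - 5 g - 4 x$ ($f{\left(g,x \right)} = 2 x \left(-3 + 1\right) - 5 g = 2 x \left(-2\right) - 5 g = - 4 x - 5 g = - 5 g - 4 x$)
$N = 0$ ($N = \left(\left(-5\right) \left(-4\right) - 20\right)^{3} = \left(20 - 20\right)^{3} = 0^{3} = 0$)
$y{\left(l,D \right)} = 3$ ($y{\left(l,D \right)} = 3 + \frac{1}{2} \cdot 0 = 3 + 0 = 3$)
$\left(36187 + 49414\right) \left(y{\left(-50,202 \right)} + 18592\right) = \left(36187 + 49414\right) \left(3 + 18592\right) = 85601 \cdot 18595 = 1591750595$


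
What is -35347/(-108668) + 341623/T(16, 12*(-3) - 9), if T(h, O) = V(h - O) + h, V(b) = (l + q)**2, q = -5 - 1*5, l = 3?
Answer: 37125785719/7063420 ≈ 5256.1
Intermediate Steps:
q = -10 (q = -5 - 5 = -10)
V(b) = 49 (V(b) = (3 - 10)**2 = (-7)**2 = 49)
T(h, O) = 49 + h
-35347/(-108668) + 341623/T(16, 12*(-3) - 9) = -35347/(-108668) + 341623/(49 + 16) = -35347*(-1/108668) + 341623/65 = 35347/108668 + 341623*(1/65) = 35347/108668 + 341623/65 = 37125785719/7063420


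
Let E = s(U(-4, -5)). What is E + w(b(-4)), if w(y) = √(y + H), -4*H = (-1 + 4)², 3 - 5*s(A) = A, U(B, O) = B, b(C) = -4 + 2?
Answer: 7/5 + I*√17/2 ≈ 1.4 + 2.0616*I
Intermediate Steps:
b(C) = -2
s(A) = ⅗ - A/5
E = 7/5 (E = ⅗ - ⅕*(-4) = ⅗ + ⅘ = 7/5 ≈ 1.4000)
H = -9/4 (H = -(-1 + 4)²/4 = -¼*3² = -¼*9 = -9/4 ≈ -2.2500)
w(y) = √(-9/4 + y) (w(y) = √(y - 9/4) = √(-9/4 + y))
E + w(b(-4)) = 7/5 + √(-9 + 4*(-2))/2 = 7/5 + √(-9 - 8)/2 = 7/5 + √(-17)/2 = 7/5 + (I*√17)/2 = 7/5 + I*√17/2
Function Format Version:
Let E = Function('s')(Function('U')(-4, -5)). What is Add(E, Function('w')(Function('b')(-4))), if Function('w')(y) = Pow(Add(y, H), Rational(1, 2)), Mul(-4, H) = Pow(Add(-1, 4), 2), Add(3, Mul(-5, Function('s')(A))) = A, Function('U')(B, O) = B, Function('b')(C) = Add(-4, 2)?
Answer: Add(Rational(7, 5), Mul(Rational(1, 2), I, Pow(17, Rational(1, 2)))) ≈ Add(1.4000, Mul(2.0616, I))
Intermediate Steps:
Function('b')(C) = -2
Function('s')(A) = Add(Rational(3, 5), Mul(Rational(-1, 5), A))
E = Rational(7, 5) (E = Add(Rational(3, 5), Mul(Rational(-1, 5), -4)) = Add(Rational(3, 5), Rational(4, 5)) = Rational(7, 5) ≈ 1.4000)
H = Rational(-9, 4) (H = Mul(Rational(-1, 4), Pow(Add(-1, 4), 2)) = Mul(Rational(-1, 4), Pow(3, 2)) = Mul(Rational(-1, 4), 9) = Rational(-9, 4) ≈ -2.2500)
Function('w')(y) = Pow(Add(Rational(-9, 4), y), Rational(1, 2)) (Function('w')(y) = Pow(Add(y, Rational(-9, 4)), Rational(1, 2)) = Pow(Add(Rational(-9, 4), y), Rational(1, 2)))
Add(E, Function('w')(Function('b')(-4))) = Add(Rational(7, 5), Mul(Rational(1, 2), Pow(Add(-9, Mul(4, -2)), Rational(1, 2)))) = Add(Rational(7, 5), Mul(Rational(1, 2), Pow(Add(-9, -8), Rational(1, 2)))) = Add(Rational(7, 5), Mul(Rational(1, 2), Pow(-17, Rational(1, 2)))) = Add(Rational(7, 5), Mul(Rational(1, 2), Mul(I, Pow(17, Rational(1, 2))))) = Add(Rational(7, 5), Mul(Rational(1, 2), I, Pow(17, Rational(1, 2))))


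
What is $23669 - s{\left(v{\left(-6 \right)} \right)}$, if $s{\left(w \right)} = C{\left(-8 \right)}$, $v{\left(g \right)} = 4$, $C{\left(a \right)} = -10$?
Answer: $23679$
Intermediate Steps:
$s{\left(w \right)} = -10$
$23669 - s{\left(v{\left(-6 \right)} \right)} = 23669 - -10 = 23669 + 10 = 23679$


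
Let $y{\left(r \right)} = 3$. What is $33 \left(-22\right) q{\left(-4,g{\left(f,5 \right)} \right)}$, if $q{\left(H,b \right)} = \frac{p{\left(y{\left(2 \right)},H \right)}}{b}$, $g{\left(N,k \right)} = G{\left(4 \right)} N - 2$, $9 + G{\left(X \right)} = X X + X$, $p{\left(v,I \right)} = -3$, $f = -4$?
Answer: $- \frac{1089}{23} \approx -47.348$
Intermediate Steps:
$G{\left(X \right)} = -9 + X + X^{2}$ ($G{\left(X \right)} = -9 + \left(X X + X\right) = -9 + \left(X^{2} + X\right) = -9 + \left(X + X^{2}\right) = -9 + X + X^{2}$)
$g{\left(N,k \right)} = -2 + 11 N$ ($g{\left(N,k \right)} = \left(-9 + 4 + 4^{2}\right) N - 2 = \left(-9 + 4 + 16\right) N - 2 = 11 N - 2 = -2 + 11 N$)
$q{\left(H,b \right)} = - \frac{3}{b}$
$33 \left(-22\right) q{\left(-4,g{\left(f,5 \right)} \right)} = 33 \left(-22\right) \left(- \frac{3}{-2 + 11 \left(-4\right)}\right) = - 726 \left(- \frac{3}{-2 - 44}\right) = - 726 \left(- \frac{3}{-46}\right) = - 726 \left(\left(-3\right) \left(- \frac{1}{46}\right)\right) = \left(-726\right) \frac{3}{46} = - \frac{1089}{23}$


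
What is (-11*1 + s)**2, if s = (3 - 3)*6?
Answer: 121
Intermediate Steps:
s = 0 (s = 0*6 = 0)
(-11*1 + s)**2 = (-11*1 + 0)**2 = (-11 + 0)**2 = (-11)**2 = 121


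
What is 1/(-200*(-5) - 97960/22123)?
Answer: 22123/22025040 ≈ 0.0010044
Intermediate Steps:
1/(-200*(-5) - 97960/22123) = 1/(1000 - 97960*1/22123) = 1/(1000 - 97960/22123) = 1/(22025040/22123) = 22123/22025040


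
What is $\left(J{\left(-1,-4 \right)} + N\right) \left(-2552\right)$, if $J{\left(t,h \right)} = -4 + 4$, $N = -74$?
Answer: $188848$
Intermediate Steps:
$J{\left(t,h \right)} = 0$
$\left(J{\left(-1,-4 \right)} + N\right) \left(-2552\right) = \left(0 - 74\right) \left(-2552\right) = \left(-74\right) \left(-2552\right) = 188848$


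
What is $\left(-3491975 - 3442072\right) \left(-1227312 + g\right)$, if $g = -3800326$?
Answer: $34861878190986$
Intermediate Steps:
$\left(-3491975 - 3442072\right) \left(-1227312 + g\right) = \left(-3491975 - 3442072\right) \left(-1227312 - 3800326\right) = \left(-6934047\right) \left(-5027638\right) = 34861878190986$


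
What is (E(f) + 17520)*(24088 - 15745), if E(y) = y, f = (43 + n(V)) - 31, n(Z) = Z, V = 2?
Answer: 146286162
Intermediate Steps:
f = 14 (f = (43 + 2) - 31 = 45 - 31 = 14)
(E(f) + 17520)*(24088 - 15745) = (14 + 17520)*(24088 - 15745) = 17534*8343 = 146286162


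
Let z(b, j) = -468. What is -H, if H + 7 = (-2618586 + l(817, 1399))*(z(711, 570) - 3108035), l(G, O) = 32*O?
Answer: -8000720974447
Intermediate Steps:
H = 8000720974447 (H = -7 + (-2618586 + 32*1399)*(-468 - 3108035) = -7 + (-2618586 + 44768)*(-3108503) = -7 - 2573818*(-3108503) = -7 + 8000720974454 = 8000720974447)
-H = -1*8000720974447 = -8000720974447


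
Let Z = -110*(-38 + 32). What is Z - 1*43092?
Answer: -42432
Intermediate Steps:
Z = 660 (Z = -110*(-6) = 660)
Z - 1*43092 = 660 - 1*43092 = 660 - 43092 = -42432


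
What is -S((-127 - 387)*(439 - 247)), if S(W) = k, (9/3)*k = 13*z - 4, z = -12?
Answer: 160/3 ≈ 53.333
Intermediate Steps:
k = -160/3 (k = (13*(-12) - 4)/3 = (-156 - 4)/3 = (⅓)*(-160) = -160/3 ≈ -53.333)
S(W) = -160/3
-S((-127 - 387)*(439 - 247)) = -1*(-160/3) = 160/3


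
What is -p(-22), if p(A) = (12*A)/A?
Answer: -12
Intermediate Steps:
p(A) = 12
-p(-22) = -1*12 = -12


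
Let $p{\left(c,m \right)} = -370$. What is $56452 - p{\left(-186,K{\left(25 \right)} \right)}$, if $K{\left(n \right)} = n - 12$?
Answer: $56822$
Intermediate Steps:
$K{\left(n \right)} = -12 + n$
$56452 - p{\left(-186,K{\left(25 \right)} \right)} = 56452 - -370 = 56452 + 370 = 56822$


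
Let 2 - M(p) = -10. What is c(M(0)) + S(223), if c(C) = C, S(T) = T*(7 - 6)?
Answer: 235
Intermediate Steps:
S(T) = T (S(T) = T*1 = T)
M(p) = 12 (M(p) = 2 - 1*(-10) = 2 + 10 = 12)
c(M(0)) + S(223) = 12 + 223 = 235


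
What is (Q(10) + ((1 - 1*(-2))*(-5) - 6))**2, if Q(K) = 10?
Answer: 121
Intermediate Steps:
(Q(10) + ((1 - 1*(-2))*(-5) - 6))**2 = (10 + ((1 - 1*(-2))*(-5) - 6))**2 = (10 + ((1 + 2)*(-5) - 6))**2 = (10 + (3*(-5) - 6))**2 = (10 + (-15 - 6))**2 = (10 - 21)**2 = (-11)**2 = 121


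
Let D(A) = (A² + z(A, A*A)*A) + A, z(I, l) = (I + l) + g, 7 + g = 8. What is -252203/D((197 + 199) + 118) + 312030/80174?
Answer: 21258816414799/5464906936268 ≈ 3.8901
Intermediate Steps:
g = 1 (g = -7 + 8 = 1)
z(I, l) = 1 + I + l (z(I, l) = (I + l) + 1 = 1 + I + l)
D(A) = A + A² + A*(1 + A + A²) (D(A) = (A² + (1 + A + A*A)*A) + A = (A² + (1 + A + A²)*A) + A = (A² + A*(1 + A + A²)) + A = A + A² + A*(1 + A + A²))
-252203/D((197 + 199) + 118) + 312030/80174 = -252203*1/(((197 + 199) + 118)*(2 + ((197 + 199) + 118)² + 2*((197 + 199) + 118))) + 312030/80174 = -252203*1/((396 + 118)*(2 + (396 + 118)² + 2*(396 + 118))) + 312030*(1/80174) = -252203*1/(514*(2 + 514² + 2*514)) + 156015/40087 = -252203*1/(514*(2 + 264196 + 1028)) + 156015/40087 = -252203/(514*265226) + 156015/40087 = -252203/136326164 + 156015/40087 = 21258816414799/5464906936268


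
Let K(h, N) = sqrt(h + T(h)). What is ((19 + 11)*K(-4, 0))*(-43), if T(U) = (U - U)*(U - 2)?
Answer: -2580*I ≈ -2580.0*I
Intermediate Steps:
T(U) = 0 (T(U) = 0*(-2 + U) = 0)
K(h, N) = sqrt(h) (K(h, N) = sqrt(h + 0) = sqrt(h))
((19 + 11)*K(-4, 0))*(-43) = ((19 + 11)*sqrt(-4))*(-43) = (30*(2*I))*(-43) = (60*I)*(-43) = -2580*I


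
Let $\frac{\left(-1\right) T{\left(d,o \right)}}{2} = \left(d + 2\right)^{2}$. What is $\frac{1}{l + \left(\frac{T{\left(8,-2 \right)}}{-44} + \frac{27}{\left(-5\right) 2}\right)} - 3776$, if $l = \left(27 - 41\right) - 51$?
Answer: $- \frac{26231982}{6947} \approx -3776.0$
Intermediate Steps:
$l = -65$ ($l = -14 - 51 = -65$)
$T{\left(d,o \right)} = - 2 \left(2 + d\right)^{2}$ ($T{\left(d,o \right)} = - 2 \left(d + 2\right)^{2} = - 2 \left(2 + d\right)^{2}$)
$\frac{1}{l + \left(\frac{T{\left(8,-2 \right)}}{-44} + \frac{27}{\left(-5\right) 2}\right)} - 3776 = \frac{1}{-65 + \left(\frac{\left(-2\right) \left(2 + 8\right)^{2}}{-44} + \frac{27}{\left(-5\right) 2}\right)} - 3776 = \frac{1}{-65 + \left(- 2 \cdot 10^{2} \left(- \frac{1}{44}\right) + \frac{27}{-10}\right)} - 3776 = \frac{1}{-65 + \left(\left(-2\right) 100 \left(- \frac{1}{44}\right) + 27 \left(- \frac{1}{10}\right)\right)} - 3776 = \frac{1}{-65 - - \frac{203}{110}} - 3776 = \frac{1}{-65 + \left(\frac{50}{11} - \frac{27}{10}\right)} - 3776 = \frac{1}{-65 + \frac{203}{110}} - 3776 = \frac{1}{- \frac{6947}{110}} - 3776 = - \frac{110}{6947} - 3776 = - \frac{26231982}{6947}$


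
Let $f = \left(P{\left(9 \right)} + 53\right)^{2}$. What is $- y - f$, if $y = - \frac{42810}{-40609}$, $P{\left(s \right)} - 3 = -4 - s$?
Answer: $- \frac{75128851}{40609} \approx -1850.1$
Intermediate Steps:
$P{\left(s \right)} = -1 - s$ ($P{\left(s \right)} = 3 - \left(4 + s\right) = -1 - s$)
$y = \frac{42810}{40609}$ ($y = \left(-42810\right) \left(- \frac{1}{40609}\right) = \frac{42810}{40609} \approx 1.0542$)
$f = 1849$ ($f = \left(\left(-1 - 9\right) + 53\right)^{2} = \left(-10 + 53\right)^{2} = 43^{2} = 1849$)
$- y - f = \left(-1\right) \frac{42810}{40609} - 1849 = - \frac{42810}{40609} - 1849 = - \frac{75128851}{40609}$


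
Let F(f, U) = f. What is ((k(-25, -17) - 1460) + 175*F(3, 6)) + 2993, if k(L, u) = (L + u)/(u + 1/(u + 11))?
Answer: 212226/103 ≈ 2060.4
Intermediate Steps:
k(L, u) = (L + u)/(u + 1/(11 + u))
((k(-25, -17) - 1460) + 175*F(3, 6)) + 2993 = ((((-17)² + 11*(-25) + 11*(-17) - 25*(-17))/(1 + (-17)² + 11*(-17)) - 1460) + 175*3) + 2993 = (((289 - 275 - 187 + 425)/(1 + 289 - 187) - 1460) + 525) + 2993 = ((252/103 - 1460) + 525) + 2993 = (-150128/103 + 525) + 2993 = -96053/103 + 2993 = 212226/103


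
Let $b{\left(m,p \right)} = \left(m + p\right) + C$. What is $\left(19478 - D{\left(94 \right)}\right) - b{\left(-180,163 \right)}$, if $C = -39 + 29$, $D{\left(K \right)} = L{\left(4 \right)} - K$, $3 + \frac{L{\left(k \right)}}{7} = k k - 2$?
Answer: $19522$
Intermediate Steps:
$L{\left(k \right)} = -35 + 7 k^{2}$ ($L{\left(k \right)} = -21 + 7 \left(k k - 2\right) = -21 + 7 \left(k^{2} - 2\right) = -21 + 7 \left(-2 + k^{2}\right) = -21 + \left(-14 + 7 k^{2}\right) = -35 + 7 k^{2}$)
$D{\left(K \right)} = 77 - K$ ($D{\left(K \right)} = \left(-35 + 7 \cdot 4^{2}\right) - K = \left(-35 + 7 \cdot 16\right) - K = \left(-35 + 112\right) - K = 77 - K$)
$C = -10$
$b{\left(m,p \right)} = -10 + m + p$ ($b{\left(m,p \right)} = \left(m + p\right) - 10 = -10 + m + p$)
$\left(19478 - D{\left(94 \right)}\right) - b{\left(-180,163 \right)} = \left(19478 - \left(77 - 94\right)\right) - \left(-10 - 180 + 163\right) = \left(19478 - \left(77 - 94\right)\right) - -27 = \left(19478 - -17\right) + 27 = \left(19478 + 17\right) + 27 = 19495 + 27 = 19522$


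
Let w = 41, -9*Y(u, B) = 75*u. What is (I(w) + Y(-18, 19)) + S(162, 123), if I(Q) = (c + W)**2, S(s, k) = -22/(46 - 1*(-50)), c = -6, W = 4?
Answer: 7381/48 ≈ 153.77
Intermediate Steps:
Y(u, B) = -25*u/3
S(s, k) = -11/48 (S(s, k) = -22/(46 + 50) = -22/96 = -22*1/96 = -11/48)
I(Q) = 4 (I(Q) = (-6 + 4)**2 = (-2)**2 = 4)
(I(w) + Y(-18, 19)) + S(162, 123) = (4 - 25/3*(-18)) - 11/48 = (4 + 150) - 11/48 = 154 - 11/48 = 7381/48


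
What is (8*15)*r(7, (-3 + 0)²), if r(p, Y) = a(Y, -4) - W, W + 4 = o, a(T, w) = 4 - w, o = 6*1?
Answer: 720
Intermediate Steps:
o = 6
W = 2 (W = -4 + 6 = 2)
r(p, Y) = 6 (r(p, Y) = (4 - 1*(-4)) - 1*2 = (4 + 4) - 2 = 8 - 2 = 6)
(8*15)*r(7, (-3 + 0)²) = (8*15)*6 = 120*6 = 720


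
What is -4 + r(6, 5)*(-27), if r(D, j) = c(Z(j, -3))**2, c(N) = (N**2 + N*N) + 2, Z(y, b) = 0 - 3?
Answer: -10804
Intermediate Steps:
Z(y, b) = -3
c(N) = 2 + 2*N**2 (c(N) = (N**2 + N**2) + 2 = 2*N**2 + 2 = 2 + 2*N**2)
r(D, j) = 400 (r(D, j) = (2 + 2*(-3)**2)**2 = (2 + 2*9)**2 = (2 + 18)**2 = 20**2 = 400)
-4 + r(6, 5)*(-27) = -4 + 400*(-27) = -4 - 10800 = -10804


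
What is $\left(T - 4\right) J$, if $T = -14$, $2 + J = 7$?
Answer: $-90$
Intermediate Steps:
$J = 5$ ($J = -2 + 7 = 5$)
$\left(T - 4\right) J = \left(-14 - 4\right) 5 = \left(-18\right) 5 = -90$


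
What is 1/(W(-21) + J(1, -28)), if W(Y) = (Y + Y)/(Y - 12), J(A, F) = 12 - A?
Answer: 11/135 ≈ 0.081481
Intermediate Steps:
W(Y) = 2*Y/(-12 + Y) (W(Y) = (2*Y)/(-12 + Y) = 2*Y/(-12 + Y))
1/(W(-21) + J(1, -28)) = 1/(2*(-21)/(-12 - 21) + (12 - 1*1)) = 1/(2*(-21)/(-33) + (12 - 1)) = 1/(2*(-21)*(-1/33) + 11) = 1/(14/11 + 11) = 1/(135/11) = 11/135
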